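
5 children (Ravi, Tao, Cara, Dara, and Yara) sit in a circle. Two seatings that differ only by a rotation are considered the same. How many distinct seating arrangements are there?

Seat Ravi anywhere (absorbing the rotational symmetry), then permute the other 4: (4)! = 24.

24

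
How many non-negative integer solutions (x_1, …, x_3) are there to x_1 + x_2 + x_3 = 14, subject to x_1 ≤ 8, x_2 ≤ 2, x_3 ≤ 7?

9

By stars and bars, unrestricted non-negative solutions to x_1+…+x_3 = 14 number C(14+2,2) = 120.
Subtract solutions that violate a single cap (substitute x_i' = x_i − (cap_i+1)): x_1 ≥ 9 gives C(7,2) = 21; x_2 ≥ 3 gives C(13,2) = 78; x_3 ≥ 8 gives C(8,2) = 28. Together 127.
Add back pairs where two caps are both exceeded: 6 + 0 + 10 = 16.
By inclusion–exclusion the count is 120 − 127 + 16 = 9.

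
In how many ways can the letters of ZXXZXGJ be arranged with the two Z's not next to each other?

Total arrangements of ZXXZXGJ: 7!/(3!·2!) = 420.
If the two Z's are adjacent, glue them into one block, leaving 6 items to arrange: (6)!/(3!) = 120 ways.
Hence 420 − 120 = 300.

300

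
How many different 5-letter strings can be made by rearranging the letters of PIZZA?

PIZZA has 5 letters with Z appearing twice.
So there are 5! / (2!) = 60 distinguishable arrangements.

60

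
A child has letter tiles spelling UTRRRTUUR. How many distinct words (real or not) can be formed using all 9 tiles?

The 9 letters of UTRRRTUUR have repeats: R appearing 4 times, T appearing twice, and U appearing 3 times.
The number of distinct arrangements is 9!/(4!·3!·2!) = 362880/288 = 1260.

1260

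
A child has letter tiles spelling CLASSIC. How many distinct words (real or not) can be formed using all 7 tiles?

1260

CLASSIC has 7 letters with C appearing twice and S appearing twice.
The number of distinct arrangements is 7!/(2!·2!) = 5040/4 = 1260.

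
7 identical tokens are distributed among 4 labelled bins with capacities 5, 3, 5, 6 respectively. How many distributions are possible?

Without the upper bounds there are C(10,3) = 120 ways to split 7 among 4 bins.
Subtract solutions that violate a single cap (substitute x_i' = x_i − (cap_i+1)): x_1 ≥ 6 gives C(4,3) = 4; x_2 ≥ 4 gives C(6,3) = 20; x_3 ≥ 6 gives C(4,3) = 4; x_4 ≥ 7 gives C(3,3) = 1. Together 29.
No two caps can be exceeded simultaneously, so the pair terms are all 0.
By inclusion–exclusion the count is 120 − 29 + 0 = 91.

91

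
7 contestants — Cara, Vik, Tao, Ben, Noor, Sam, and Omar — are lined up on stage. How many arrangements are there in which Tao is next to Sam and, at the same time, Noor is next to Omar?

480

Treat {Tao,Sam} as one block (2 orders) and {Noor,Omar} as another (2 orders).
That leaves 5 units to arrange: 2 × 2 × 5! = 4 × 120 = 480.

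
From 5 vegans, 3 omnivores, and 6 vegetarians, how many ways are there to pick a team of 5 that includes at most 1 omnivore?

Split by how many omnivores are chosen (0 through 1).
Sum: C(3,0)·C(11,5) + C(3,1)·C(11,4) = 462 + 990 = 1452.

1452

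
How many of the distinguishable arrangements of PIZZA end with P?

12

Fix P in the last position and arrange the remaining 4 letters.
Those 4 letters have Z appearing twice, giving (4)!/(2!) = 12.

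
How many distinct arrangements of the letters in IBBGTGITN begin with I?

With the first slot taken by I, it remains to arrange the other 8 letters (BBGTGITN).
Those 8 letters have B appearing twice, G appearing twice, and T appearing twice, giving (8)!/(2!·2!·2!) = 5040.

5040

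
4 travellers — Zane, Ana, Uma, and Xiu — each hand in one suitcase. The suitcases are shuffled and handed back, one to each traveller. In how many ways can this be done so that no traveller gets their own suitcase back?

9

Let Aᵢ be the assignments in which traveller i gets their own suitcase. We want the size of the complement of A₁∪…∪A_4.
By inclusion–exclusion this is Σ_{j=0}^{4} (−1)^j C(4,j)·(4−j)!.
Computing: 24 − 24 + 12 − 4 + 1 = 9.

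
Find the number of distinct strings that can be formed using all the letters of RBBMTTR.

Letter multiplicities in RBBMTTR: B×2, M×1, R×2, T×2.
The number of distinct arrangements is 7!/(2!·2!·2!) = 5040/8 = 630.

630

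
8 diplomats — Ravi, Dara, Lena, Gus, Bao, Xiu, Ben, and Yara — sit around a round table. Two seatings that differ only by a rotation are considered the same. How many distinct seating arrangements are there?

5040

Seat Ravi anywhere (absorbing the rotational symmetry), then permute the other 7: (7)! = 5040.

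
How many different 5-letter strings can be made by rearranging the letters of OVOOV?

10

OVOOV has 5 letters with O appearing 3 times and V appearing twice.
Dividing 5! = 120 by 3!·2! = 12 for the repeated letters gives 10.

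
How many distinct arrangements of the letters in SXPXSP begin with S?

30

Fix S in the first position and arrange the remaining 5 letters.
Those 5 letters have P appearing twice and X appearing twice, giving (5)!/(2!·2!) = 30.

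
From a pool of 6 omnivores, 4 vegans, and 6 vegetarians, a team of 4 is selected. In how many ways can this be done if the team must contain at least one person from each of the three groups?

936

Total 4-person selections from all 16: C(16,4) = 1820.
Subtract selections that omit an entire group: no omnivores → C(10,4) = 210; no vegans → C(12,4) = 495; no vegetarians → C(10,4) = 210.
Add back selections omitting two groups (i.e. drawn from a single group): C(6,4) + C(4,4) + C(6,4) = 31.
By inclusion–exclusion: 1820 − 915 + 31 = 936.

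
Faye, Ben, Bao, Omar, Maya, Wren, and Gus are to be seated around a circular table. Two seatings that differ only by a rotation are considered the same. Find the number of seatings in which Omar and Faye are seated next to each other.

240

Glue Omar and Faye into a block (2 internal orders). Seating 6 units around a circle gives (5)! arrangements.
So 2 × (5)! = 2 × 120 = 240.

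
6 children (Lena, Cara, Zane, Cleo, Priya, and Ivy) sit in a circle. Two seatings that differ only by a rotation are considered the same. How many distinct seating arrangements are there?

Seat Lena anywhere (absorbing the rotational symmetry), then permute the other 5: (5)! = 120.

120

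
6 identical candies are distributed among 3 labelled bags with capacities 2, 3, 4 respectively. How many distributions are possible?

Ignoring the caps, the number of non-negative solutions to x_1+…+x_3 = 6 is C(8,2) = 28.
Subtract solutions that violate a single cap (substitute x_i' = x_i − (cap_i+1)): x_1 ≥ 3 gives C(5,2) = 10; x_2 ≥ 4 gives C(4,2) = 6; x_3 ≥ 5 gives C(3,2) = 3. Together 19.
No two caps can be exceeded simultaneously, so the pair terms are all 0.
By inclusion–exclusion the count is 28 − 19 + 0 = 9.

9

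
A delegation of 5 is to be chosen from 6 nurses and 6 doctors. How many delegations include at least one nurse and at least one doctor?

Unrestricted: C(12,5) = 792 ways to pick any 5 of the 12.
Subtract selections that omit an entire group: no nurses → C(6,5) = 6; no doctors → C(6,5) = 6.
Both groups omitted at once is impossible, so 792 − 12 = 780.

780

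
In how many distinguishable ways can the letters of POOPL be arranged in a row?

30

Letter multiplicities in POOPL: L×1, O×2, P×2.
So there are 5! / (2!·2!) = 30 distinguishable arrangements.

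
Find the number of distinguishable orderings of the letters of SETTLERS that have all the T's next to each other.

1260

Treat the 2 copies of T as a single block. The multiset to arrange is then {TT, E, E, L, R, S, S}, 7 items in all.
That gives (7)!/(2!·2!) = 1260 arrangements.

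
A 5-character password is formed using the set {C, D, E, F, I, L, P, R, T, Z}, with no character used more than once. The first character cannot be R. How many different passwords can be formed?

The first character has 10−1 = 9 choices (anything except R).
The remaining 4 characters are filled from the other 9 symbols without repetition: 9 × 8 × 7 × 6 = 3024.
Total: 9 × 3024 = 27216.

27216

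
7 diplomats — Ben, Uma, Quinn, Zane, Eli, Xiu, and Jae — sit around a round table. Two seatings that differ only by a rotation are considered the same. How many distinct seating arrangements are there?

Around a circle, 7 distinct people have 7!/7 = (6)! = 720 rotationally distinct seatings.

720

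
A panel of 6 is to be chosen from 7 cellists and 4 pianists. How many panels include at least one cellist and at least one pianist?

Total 6-person selections from all 11: C(11,6) = 462.
Selections missing a whole group: no cellists → C(4,6) = 0; no pianists → C(7,6) = 7.
Both groups omitted at once is impossible, so 462 − 7 = 455.

455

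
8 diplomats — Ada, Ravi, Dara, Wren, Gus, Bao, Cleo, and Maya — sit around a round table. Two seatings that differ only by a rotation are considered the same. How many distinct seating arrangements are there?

Fix one person's seat to break rotational symmetry; the remaining 7 people can be arranged in (7)! = 5040 ways.

5040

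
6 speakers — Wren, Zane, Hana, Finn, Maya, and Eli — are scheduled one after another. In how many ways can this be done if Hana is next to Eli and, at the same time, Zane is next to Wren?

Treat {Hana,Eli} as one block (2 orders) and {Zane,Wren} as another (2 orders).
That leaves 4 units to arrange: 2 × 2 × 4! = 4 × 24 = 96.

96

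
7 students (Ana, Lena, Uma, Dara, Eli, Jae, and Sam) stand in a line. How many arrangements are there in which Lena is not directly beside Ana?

3600

Of the 7! = 5040 arrangements, those with Lena and Ana adjacent number 2 × 6! = 1440 (treat the pair as a block with 2 internal orders).
So 5040 − 1440 = 3600 arrangements keep them apart.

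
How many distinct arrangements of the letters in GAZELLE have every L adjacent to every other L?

Treat the 2 copies of L as a single block. The multiset to arrange is then {LL, A, E, E, G, Z}, 6 items in all.
That gives (6)!/(2!) = 360 arrangements.

360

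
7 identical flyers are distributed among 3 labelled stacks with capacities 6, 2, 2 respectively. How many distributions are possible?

Ignoring the caps, the number of non-negative solutions to x_1+…+x_3 = 7 is C(9,2) = 36.
Subtract solutions that violate a single cap (substitute x_i' = x_i − (cap_i+1)): x_1 ≥ 7 gives C(2,2) = 1; x_2 ≥ 3 gives C(6,2) = 15; x_3 ≥ 3 gives C(6,2) = 15. Together 31.
Add back pairs where two caps are both exceeded: 0 + 0 + 3 = 3.
By inclusion–exclusion the count is 36 − 31 + 3 = 8.

8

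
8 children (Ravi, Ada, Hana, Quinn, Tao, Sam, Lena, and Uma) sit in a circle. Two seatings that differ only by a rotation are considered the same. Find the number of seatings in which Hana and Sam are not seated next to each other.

All circular seatings of 8 people number (7)! = 5040.
Those with Hana next to Sam: fuse the pair into one unit and seat 7 units around a circle — 2·(6)! = 1440.
Subtracting, 5040 − 1440 = 3600.

3600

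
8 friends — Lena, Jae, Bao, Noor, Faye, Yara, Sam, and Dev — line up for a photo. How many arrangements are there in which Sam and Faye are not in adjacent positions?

30240

There are 8! = 40320 arrangements in all. If Sam and Faye are adjacent, merging them into one block gives 2·(7)! = 10080 arrangements.
So 40320 − 10080 = 30240 arrangements keep them apart.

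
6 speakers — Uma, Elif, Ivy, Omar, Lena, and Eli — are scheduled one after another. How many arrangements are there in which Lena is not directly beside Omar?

480

There are 6! = 720 arrangements in all. If Lena and Omar are adjacent, merging them into one block gives 2·(5)! = 240 arrangements.
So 720 − 240 = 480 arrangements keep them apart.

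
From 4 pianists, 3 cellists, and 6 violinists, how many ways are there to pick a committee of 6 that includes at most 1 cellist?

966

Split by how many cellists are chosen (0 through 1).
Sum: C(3,0)·C(10,6) + C(3,1)·C(10,5) = 210 + 756 = 966.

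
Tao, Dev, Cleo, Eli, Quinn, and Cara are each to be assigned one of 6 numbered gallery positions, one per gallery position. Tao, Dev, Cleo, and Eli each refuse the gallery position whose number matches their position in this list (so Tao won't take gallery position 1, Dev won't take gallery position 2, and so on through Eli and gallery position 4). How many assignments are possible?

362

Let Aᵢ (for 1 ≤ i ≤ 4) be the placements that put person i in their forbidden gallery position. Any j of these fix j positions, leaving (6−j)! ways to fill the rest, and there are C(4,j) ways to pick which j.
By inclusion–exclusion, the number of valid placements is Σ_{j=0}^{4} (−1)^j C(4,j)·(6−j)!.
Computing: 720 − 480 + 144 − 24 + 2 = 362.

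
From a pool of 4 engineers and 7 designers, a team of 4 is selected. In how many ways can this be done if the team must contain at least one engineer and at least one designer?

294

Unrestricted: C(11,4) = 330 ways to pick any 4 of the 11.
Selections missing a whole group: no engineers → C(7,4) = 35; no designers → C(4,4) = 1.
Both groups omitted at once is impossible, so 330 − 36 = 294.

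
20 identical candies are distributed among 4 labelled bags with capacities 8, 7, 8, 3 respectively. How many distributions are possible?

By stars and bars, unrestricted non-negative solutions to x_1+…+x_4 = 20 number C(20+3,3) = 1771.
Subtract solutions that violate a single cap (substitute x_i' = x_i − (cap_i+1)): x_1 ≥ 9 gives C(14,3) = 364; x_2 ≥ 8 gives C(15,3) = 455; x_3 ≥ 9 gives C(14,3) = 364; x_4 ≥ 4 gives C(19,3) = 969. Together 2152.
Add back pairs where two caps are both exceeded: 20 + 10 + 120 + 20 + 165 + 120 = 455.
By inclusion–exclusion the count is 1771 − 2152 + 455 = 74.

74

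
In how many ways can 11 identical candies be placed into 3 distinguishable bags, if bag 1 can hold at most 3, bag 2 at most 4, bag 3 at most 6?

6

Without the upper bounds there are C(13,2) = 78 ways to split 11 among 3 bags.
Subtract solutions that violate a single cap (substitute x_i' = x_i − (cap_i+1)): x_1 ≥ 4 gives C(9,2) = 36; x_2 ≥ 5 gives C(8,2) = 28; x_3 ≥ 7 gives C(6,2) = 15. Together 79.
Add back pairs where two caps are both exceeded: 6 + 1 + 0 = 7.
By inclusion–exclusion the count is 78 − 79 + 7 = 6.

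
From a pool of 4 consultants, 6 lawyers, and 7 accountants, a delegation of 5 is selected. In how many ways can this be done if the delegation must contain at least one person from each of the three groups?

4214

Total 5-person selections from all 17: C(17,5) = 6188.
Selections missing a whole group: no consultants → C(13,5) = 1287; no lawyers → C(11,5) = 462; no accountants → C(10,5) = 252.
Add back selections omitting two groups (i.e. drawn from a single group): C(4,5) + C(6,5) + C(7,5) = 27.
By inclusion–exclusion: 6188 − 2001 + 27 = 4214.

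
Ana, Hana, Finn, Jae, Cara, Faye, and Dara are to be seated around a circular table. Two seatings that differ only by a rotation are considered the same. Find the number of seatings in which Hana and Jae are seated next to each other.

Treat {Hana, Jae} as one unit (2 internal orders) and seat the resulting 6 units around the table: (5)! circular arrangements.
So 2 × (5)! = 2 × 120 = 240.

240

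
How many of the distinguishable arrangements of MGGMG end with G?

With the last slot taken by G, it remains to arrange the other 4 letters (MGMG).
Those 4 letters have G appearing twice and M appearing twice, giving (4)!/(2!·2!) = 6.

6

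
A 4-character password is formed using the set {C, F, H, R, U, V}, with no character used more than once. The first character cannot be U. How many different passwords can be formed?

The first character has 6−1 = 5 choices (anything except U).
The remaining 3 characters are filled from the other 5 symbols without repetition: 5 × 4 × 3 = 60.
Total: 5 × 60 = 300.

300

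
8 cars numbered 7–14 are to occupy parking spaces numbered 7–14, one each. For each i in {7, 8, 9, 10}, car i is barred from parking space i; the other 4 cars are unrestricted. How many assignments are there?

24024

Let Aᵢ (for 7 ≤ i ≤ 10) be the placements that put car i in its forbidden parking space. Any j of these fix j positions, leaving (8−j)! ways to fill the rest, and there are C(4,j) ways to pick which j.
By inclusion–exclusion, the number of valid placements is Σ_{j=0}^{4} (−1)^j C(4,j)·(8−j)!.
Computing: 40320 − 20160 + 4320 − 480 + 24 = 24024.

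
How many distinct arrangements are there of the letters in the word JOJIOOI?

210

The 7 letters of JOJIOOI have repeats: I appearing twice, J appearing twice, and O appearing 3 times.
Dividing 7! = 5040 by 3!·2!·2! = 24 for the repeated letters gives 210.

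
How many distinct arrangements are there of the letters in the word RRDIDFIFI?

7560

RRDIDFIFI has 9 letters with D appearing twice, F appearing twice, I appearing 3 times, and R appearing twice.
So there are 9! / (3!·2!·2!·2!) = 7560 distinguishable arrangements.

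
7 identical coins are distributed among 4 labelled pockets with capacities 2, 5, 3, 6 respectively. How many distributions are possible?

61

By stars and bars, unrestricted non-negative solutions to x_1+…+x_4 = 7 number C(7+3,3) = 120.
Subtract solutions that violate a single cap (substitute x_i' = x_i − (cap_i+1)): x_1 ≥ 3 gives C(7,3) = 35; x_2 ≥ 6 gives C(4,3) = 4; x_3 ≥ 4 gives C(6,3) = 20; x_4 ≥ 7 gives C(3,3) = 1. Together 60.
Add back pairs where two caps are both exceeded: 0 + 1 + 0 + 0 + 0 + 0 = 1.
By inclusion–exclusion the count is 120 − 60 + 1 = 61.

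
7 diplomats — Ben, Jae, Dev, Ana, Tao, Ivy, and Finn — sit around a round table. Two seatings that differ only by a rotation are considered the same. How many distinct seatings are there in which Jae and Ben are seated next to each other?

Treat {Jae, Ben} as one unit (2 internal orders) and seat the resulting 6 units around the table: (5)! circular arrangements.
So 2 × (5)! = 2 × 120 = 240.

240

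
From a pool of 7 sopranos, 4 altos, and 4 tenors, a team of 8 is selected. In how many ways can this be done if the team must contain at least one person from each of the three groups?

6104

With no constraint there are C(15,8) = 6435 possible selections.
Selections missing a whole group: no sopranos → C(8,8) = 1; no altos → C(11,8) = 165; no tenors → C(11,8) = 165.
Add back selections omitting two groups (i.e. drawn from a single group): C(7,8) + C(4,8) + C(4,8) = 0.
By inclusion–exclusion: 6435 − 331 + 0 = 6104.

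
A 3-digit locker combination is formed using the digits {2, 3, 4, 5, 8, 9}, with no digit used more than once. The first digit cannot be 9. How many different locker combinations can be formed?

100

The first digit has 6−1 = 5 choices (anything except 9).
The remaining 2 digits are filled from the other 5 symbols without repetition: 5 × 4 = 20.
Total: 5 × 20 = 100.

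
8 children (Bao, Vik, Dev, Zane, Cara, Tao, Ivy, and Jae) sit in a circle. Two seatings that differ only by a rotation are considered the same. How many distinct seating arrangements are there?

Fix one person's seat to break rotational symmetry; the remaining 7 people can be arranged in (7)! = 5040 ways.

5040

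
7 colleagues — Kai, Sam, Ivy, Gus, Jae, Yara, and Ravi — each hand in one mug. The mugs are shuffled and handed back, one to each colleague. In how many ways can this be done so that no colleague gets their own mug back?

Let Aᵢ be the assignments in which colleague i gets their own mug. We want the size of the complement of A₁∪…∪A_7.
By inclusion–exclusion this is Σ_{j=0}^{7} (−1)^j C(7,j)·(7−j)!.
Computing: 5040 − 5040 + 2520 − 840 + 210 − 42 + 7 − 1 = 1854.

1854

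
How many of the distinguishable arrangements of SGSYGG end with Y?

10

With the last slot taken by Y, it remains to arrange the other 5 letters (SGSGG).
Those 5 letters have G appearing 3 times and S appearing twice, giving (5)!/(3!·2!) = 10.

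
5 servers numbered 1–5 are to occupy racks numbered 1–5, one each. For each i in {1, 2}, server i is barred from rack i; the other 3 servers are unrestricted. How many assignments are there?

78

Let Aᵢ (for i ∈ {1, 2}) be the placements that put server i in its forbidden rack. Any j of these fix j positions, leaving (5−j)! ways to fill the rest, and there are C(2,j) ways to pick which j.
By inclusion–exclusion, the number of valid placements is Σ_{j=0}^{2} (−1)^j C(2,j)·(5−j)!.
Computing: 120 − 48 + 6 = 78.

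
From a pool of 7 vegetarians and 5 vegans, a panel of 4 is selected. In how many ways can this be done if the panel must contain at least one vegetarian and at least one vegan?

Total 4-person selections from all 12: C(12,4) = 495.
Selections missing a whole group: no vegetarians → C(5,4) = 5; no vegans → C(7,4) = 35.
Both groups omitted at once is impossible, so 495 − 40 = 455.

455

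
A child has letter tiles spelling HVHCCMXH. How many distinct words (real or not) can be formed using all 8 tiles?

The 8 letters of HVHCCMXH have repeats: C appearing twice and H appearing 3 times.
So there are 8! / (3!·2!) = 3360 distinguishable arrangements.

3360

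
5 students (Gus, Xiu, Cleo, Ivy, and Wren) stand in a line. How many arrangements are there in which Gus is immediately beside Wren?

48

Glue Gus and Wren into one block (2 internal orders), leaving 4 units to arrange in a row.
That gives 2 × 4! = 2 × 24 = 48.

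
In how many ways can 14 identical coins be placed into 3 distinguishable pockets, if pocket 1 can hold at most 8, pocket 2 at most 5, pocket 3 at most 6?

21

Ignoring the caps, the number of non-negative solutions to x_1+…+x_3 = 14 is C(16,2) = 120.
Subtract solutions that violate a single cap (substitute x_i' = x_i − (cap_i+1)): x_1 ≥ 9 gives C(7,2) = 21; x_2 ≥ 6 gives C(10,2) = 45; x_3 ≥ 7 gives C(9,2) = 36. Together 102.
Add back pairs where two caps are both exceeded: 0 + 0 + 3 = 3.
By inclusion–exclusion the count is 120 − 102 + 3 = 21.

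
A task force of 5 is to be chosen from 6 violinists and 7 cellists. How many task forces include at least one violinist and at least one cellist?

1260

With no constraint there are C(13,5) = 1287 possible selections.
Subtract selections that omit an entire group: no violinists → C(7,5) = 21; no cellists → C(6,5) = 6.
Both groups omitted at once is impossible, so 1287 − 27 = 1260.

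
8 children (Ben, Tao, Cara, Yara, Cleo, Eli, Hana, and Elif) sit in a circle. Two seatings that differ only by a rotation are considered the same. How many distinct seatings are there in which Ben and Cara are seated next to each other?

1440

Glue Ben and Cara into a block (2 internal orders). Seating 7 units around a circle gives (6)! arrangements.
So 2 × (6)! = 2 × 720 = 1440.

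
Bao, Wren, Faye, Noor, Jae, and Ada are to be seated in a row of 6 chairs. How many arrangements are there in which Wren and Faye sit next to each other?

Treat {Wren, Faye} as a single unit. There are 5 units to order, and the pair itself can be ordered 2 ways.
So the count is 2·(5)! = 240.

240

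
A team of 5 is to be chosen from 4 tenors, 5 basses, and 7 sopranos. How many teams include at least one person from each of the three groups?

Total 5-person selections from all 16: C(16,5) = 4368.
Subtract selections that omit an entire group: no tenors → C(12,5) = 792; no basses → C(11,5) = 462; no sopranos → C(9,5) = 126.
Add back selections omitting two groups (i.e. drawn from a single group): C(4,5) + C(5,5) + C(7,5) = 22.
By inclusion–exclusion: 4368 − 1380 + 22 = 3010.

3010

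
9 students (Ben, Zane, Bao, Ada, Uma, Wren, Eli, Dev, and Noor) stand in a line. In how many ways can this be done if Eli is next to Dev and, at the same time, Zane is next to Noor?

Treat {Eli,Dev} as one block (2 orders) and {Zane,Noor} as another (2 orders).
That leaves 7 units to arrange: 2 × 2 × 7! = 4 × 5040 = 20160.

20160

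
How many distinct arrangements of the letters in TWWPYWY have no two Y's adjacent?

300

Total arrangements of TWWPYWY: 7!/(3!·2!) = 420.
If the two Y's are adjacent, glue them into one block, leaving 6 items to arrange: (6)!/(3!) = 120 ways.
Hence 420 − 120 = 300.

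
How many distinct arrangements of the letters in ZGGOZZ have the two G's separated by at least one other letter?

There are 6!/(3!·2!) = 60 arrangements of ZGGOZZ in total.
If the two G's are adjacent, glue them into one block, leaving 5 items to arrange: (5)!/(3!) = 20 ways.
Hence 60 − 20 = 40.

40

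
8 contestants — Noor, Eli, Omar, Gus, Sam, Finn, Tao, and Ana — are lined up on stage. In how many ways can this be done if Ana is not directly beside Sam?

There are 8! = 40320 arrangements in all. If Ana and Sam are adjacent, merging them into one block gives 2·(7)! = 10080 arrangements.
So 40320 − 10080 = 30240 arrangements keep them apart.

30240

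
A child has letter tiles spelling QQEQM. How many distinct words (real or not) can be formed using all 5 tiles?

The 5 letters of QQEQM have repeats: Q appearing 3 times.
The number of distinct arrangements is 5!/(3!) = 120/6 = 20.

20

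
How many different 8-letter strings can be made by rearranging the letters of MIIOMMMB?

MIIOMMMB has 8 letters with I appearing twice and M appearing 4 times.
The number of distinct arrangements is 8!/(4!·2!) = 40320/48 = 840.

840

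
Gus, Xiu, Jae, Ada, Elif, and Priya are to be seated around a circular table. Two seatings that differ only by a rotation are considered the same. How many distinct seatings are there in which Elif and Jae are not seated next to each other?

Without the restriction there are (5)! = 120 seatings.
Seatings with Elif beside Jae: treat them as a block with 2 internal orders, giving 2 × (4)! = 48.
Subtracting, 120 − 48 = 72.

72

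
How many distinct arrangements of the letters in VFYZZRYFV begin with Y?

5040

With the first slot taken by Y, it remains to arrange the other 8 letters (VFZZRYFV).
Those 8 letters have F appearing twice, V appearing twice, and Z appearing twice, giving (8)!/(2!·2!·2!) = 5040.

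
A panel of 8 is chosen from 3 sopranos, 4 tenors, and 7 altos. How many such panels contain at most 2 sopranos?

2541

Split by how many sopranos are chosen (0 through 2).
Sum: C(3,0)·C(11,8) + C(3,1)·C(11,7) + C(3,2)·C(11,6) = 165 + 990 + 1386 = 2541.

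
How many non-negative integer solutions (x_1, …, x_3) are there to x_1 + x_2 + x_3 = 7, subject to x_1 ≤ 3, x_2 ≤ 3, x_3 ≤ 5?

By stars and bars, unrestricted non-negative solutions to x_1+…+x_3 = 7 number C(7+2,2) = 36.
Subtract solutions that violate a single cap (substitute x_i' = x_i − (cap_i+1)): x_1 ≥ 4 gives C(5,2) = 10; x_2 ≥ 4 gives C(5,2) = 10; x_3 ≥ 6 gives C(3,2) = 3. Together 23.
No two caps can be exceeded simultaneously, so the pair terms are all 0.
By inclusion–exclusion the count is 36 − 23 + 0 = 13.

13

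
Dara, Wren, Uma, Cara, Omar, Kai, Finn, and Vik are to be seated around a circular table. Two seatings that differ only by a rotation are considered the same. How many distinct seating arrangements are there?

Fix one person's seat to break rotational symmetry; the remaining 7 people can be arranged in (7)! = 5040 ways.

5040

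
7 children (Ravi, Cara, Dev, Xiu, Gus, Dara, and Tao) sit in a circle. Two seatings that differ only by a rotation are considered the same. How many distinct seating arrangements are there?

Around a circle, 7 distinct people have 7!/7 = (6)! = 720 rotationally distinct seatings.

720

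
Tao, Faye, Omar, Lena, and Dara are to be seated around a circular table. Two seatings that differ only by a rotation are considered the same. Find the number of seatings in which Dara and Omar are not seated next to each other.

12

Without the restriction there are (4)! = 24 seatings.
Seatings with Dara beside Omar: treat them as a block with 2 internal orders, giving 2 × (3)! = 12.
Subtracting, 24 − 12 = 12.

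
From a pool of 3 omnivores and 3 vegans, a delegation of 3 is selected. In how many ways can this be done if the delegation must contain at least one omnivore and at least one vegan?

18

Total 3-person selections from all 6: C(6,3) = 20.
Subtract selections that omit an entire group: no omnivores → C(3,3) = 1; no vegans → C(3,3) = 1.
Both groups omitted at once is impossible, so 20 − 2 = 18.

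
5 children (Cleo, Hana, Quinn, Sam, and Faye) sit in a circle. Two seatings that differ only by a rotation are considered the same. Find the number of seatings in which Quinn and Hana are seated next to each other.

Glue Quinn and Hana into a block (2 internal orders). Seating 4 units around a circle gives (3)! arrangements.
So 2 × (3)! = 2 × 6 = 12.

12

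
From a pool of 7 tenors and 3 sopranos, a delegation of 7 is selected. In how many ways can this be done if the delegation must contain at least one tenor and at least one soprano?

Total 7-person selections from all 10: C(10,7) = 120.
Subtract selections that omit an entire group: no tenors → C(3,7) = 0; no sopranos → C(7,7) = 1.
Both groups omitted at once is impossible, so 120 − 1 = 119.

119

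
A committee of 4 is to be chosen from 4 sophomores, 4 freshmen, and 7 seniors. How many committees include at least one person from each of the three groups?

672

With no constraint there are C(15,4) = 1365 possible selections.
Subtract selections that omit an entire group: no sophomores → C(11,4) = 330; no freshmen → C(11,4) = 330; no seniors → C(8,4) = 70.
Add back selections omitting two groups (i.e. drawn from a single group): C(4,4) + C(4,4) + C(7,4) = 37.
By inclusion–exclusion: 1365 − 730 + 37 = 672.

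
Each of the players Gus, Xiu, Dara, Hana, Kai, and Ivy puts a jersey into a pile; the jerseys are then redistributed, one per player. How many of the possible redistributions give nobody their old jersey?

This is the derangement count D_6: permutations of 6 items with no fixed point.
By inclusion–exclusion this is Σ_{j=0}^{6} (−1)^j C(6,j)·(6−j)!.
Computing: 720 − 720 + 360 − 120 + 30 − 6 + 1 = 265.

265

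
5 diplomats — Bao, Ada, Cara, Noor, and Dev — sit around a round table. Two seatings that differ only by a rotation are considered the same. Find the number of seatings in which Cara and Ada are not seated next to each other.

All circular seatings of 5 people number (4)! = 24.
Those with Cara next to Ada: fuse the pair into one unit and seat 4 units around a circle — 2·(3)! = 12.
Subtracting, 24 − 12 = 12.

12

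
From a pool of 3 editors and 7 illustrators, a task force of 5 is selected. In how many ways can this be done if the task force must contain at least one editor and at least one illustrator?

231

With no constraint there are C(10,5) = 252 possible selections.
Selections missing a whole group: no editors → C(7,5) = 21; no illustrators → C(3,5) = 0.
Both groups omitted at once is impossible, so 252 − 21 = 231.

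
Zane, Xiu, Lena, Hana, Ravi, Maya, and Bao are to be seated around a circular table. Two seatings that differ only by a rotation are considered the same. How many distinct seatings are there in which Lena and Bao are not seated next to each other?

All circular seatings of 7 people number (6)! = 720.
Those with Lena next to Bao: fuse the pair into one unit and seat 6 units around a circle — 2·(5)! = 240.
Subtracting, 720 − 240 = 480.

480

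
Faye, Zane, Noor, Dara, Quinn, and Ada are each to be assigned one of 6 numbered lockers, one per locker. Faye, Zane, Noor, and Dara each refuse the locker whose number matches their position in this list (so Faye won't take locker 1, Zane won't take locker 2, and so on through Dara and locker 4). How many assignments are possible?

362

Let Aᵢ (for 1 ≤ i ≤ 4) be the placements that put person i in their forbidden locker. Any j of these fix j positions, leaving (6−j)! ways to fill the rest, and there are C(4,j) ways to pick which j.
By inclusion–exclusion, the number of valid placements is Σ_{j=0}^{4} (−1)^j C(4,j)·(6−j)!.
Computing: 720 − 480 + 144 − 24 + 2 = 362.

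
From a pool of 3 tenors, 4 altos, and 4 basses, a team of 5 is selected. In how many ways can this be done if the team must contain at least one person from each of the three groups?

364

Total 5-person selections from all 11: C(11,5) = 462.
Selections missing a whole group: no tenors → C(8,5) = 56; no altos → C(7,5) = 21; no basses → C(7,5) = 21.
Add back selections omitting two groups (i.e. drawn from a single group): C(3,5) + C(4,5) + C(4,5) = 0.
By inclusion–exclusion: 462 − 98 + 0 = 364.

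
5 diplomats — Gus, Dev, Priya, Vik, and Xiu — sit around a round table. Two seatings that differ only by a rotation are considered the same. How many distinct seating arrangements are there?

Around a circle, 5 distinct people have 5!/5 = (4)! = 24 rotationally distinct seatings.

24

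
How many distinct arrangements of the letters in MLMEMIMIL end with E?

With the last slot taken by E, it remains to arrange the other 8 letters (MLMMIMIL).
Those 8 letters have I appearing twice, L appearing twice, and M appearing 4 times, giving (8)!/(4!·2!·2!) = 420.

420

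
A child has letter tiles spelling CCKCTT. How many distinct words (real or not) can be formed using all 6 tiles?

CCKCTT has 6 letters with C appearing 3 times and T appearing twice.
The number of distinct arrangements is 6!/(3!·2!) = 720/12 = 60.

60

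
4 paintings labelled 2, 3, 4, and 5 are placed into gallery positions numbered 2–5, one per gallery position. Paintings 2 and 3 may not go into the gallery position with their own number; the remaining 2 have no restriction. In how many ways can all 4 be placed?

14

Let Aᵢ (for i ∈ {2, 3}) be the placements that put painting i in its forbidden gallery position. Any j of these fix j positions, leaving (4−j)! ways to fill the rest, and there are C(2,j) ways to pick which j.
By inclusion–exclusion, the number of valid placements is Σ_{j=0}^{2} (−1)^j C(2,j)·(4−j)!.
Computing: 24 − 12 + 2 = 14.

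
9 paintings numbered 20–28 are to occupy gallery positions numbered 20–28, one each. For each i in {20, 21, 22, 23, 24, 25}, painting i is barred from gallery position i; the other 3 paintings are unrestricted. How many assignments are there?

Let Aᵢ (for 20 ≤ i ≤ 25) be the placements that put painting i in its forbidden gallery position. Any j of these fix j positions, leaving (9−j)! ways to fill the rest, and there are C(6,j) ways to pick which j.
By inclusion–exclusion, the number of valid placements is Σ_{j=0}^{6} (−1)^j C(6,j)·(9−j)!.
Computing: 362880 − 241920 + 75600 − 14400 + 1800 − 144 + 6 = 183822.

183822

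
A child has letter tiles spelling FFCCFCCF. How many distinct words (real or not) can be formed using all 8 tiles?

FFCCFCCF has 8 letters with C appearing 4 times and F appearing 4 times.
The number of distinct arrangements is 8!/(4!·4!) = 40320/576 = 70.

70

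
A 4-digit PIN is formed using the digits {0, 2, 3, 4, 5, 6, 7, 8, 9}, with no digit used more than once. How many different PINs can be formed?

3024

This is a permutation of 4 out of 9: P(9,4) = 9!/5!.
9 × 8 × 7 × 6 = 3024.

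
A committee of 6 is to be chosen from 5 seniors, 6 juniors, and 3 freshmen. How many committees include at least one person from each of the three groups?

Unrestricted: C(14,6) = 3003 ways to pick any 6 of the 14.
Subtract selections that omit an entire group: no seniors → C(9,6) = 84; no juniors → C(8,6) = 28; no freshmen → C(11,6) = 462.
Add back selections omitting two groups (i.e. drawn from a single group): C(5,6) + C(6,6) + C(3,6) = 1.
By inclusion–exclusion: 3003 − 574 + 1 = 2430.

2430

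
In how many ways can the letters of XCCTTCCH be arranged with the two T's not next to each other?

630

Total arrangements of XCCTTCCH: 8!/(4!·2!) = 840.
If the two T's are adjacent, glue them into one block, leaving 7 items to arrange: (7)!/(4!) = 210 ways.
Subtracting, 840 − 210 = 630 arrangements keep the T's apart.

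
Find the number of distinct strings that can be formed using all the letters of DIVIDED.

420

DIVIDED has 7 letters with D appearing 3 times and I appearing twice.
So there are 7! / (3!·2!) = 420 distinguishable arrangements.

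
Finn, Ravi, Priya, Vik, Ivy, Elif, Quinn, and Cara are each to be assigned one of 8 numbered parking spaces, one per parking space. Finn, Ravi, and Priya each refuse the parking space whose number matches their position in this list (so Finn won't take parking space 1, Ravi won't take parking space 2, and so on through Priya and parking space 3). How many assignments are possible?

27240

Let Aᵢ (for i ∈ {1, 2, 3}) be the placements that put person i in their forbidden parking space. Any j of these fix j positions, leaving (8−j)! ways to fill the rest, and there are C(3,j) ways to pick which j.
By inclusion–exclusion, the number of valid placements is Σ_{j=0}^{3} (−1)^j C(3,j)·(8−j)!.
Computing: 40320 − 15120 + 2160 − 120 = 27240.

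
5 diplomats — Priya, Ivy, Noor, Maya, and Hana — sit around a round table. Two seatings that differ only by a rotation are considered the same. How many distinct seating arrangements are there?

Fix one person's seat to break rotational symmetry; the remaining 4 people can be arranged in (4)! = 24 ways.

24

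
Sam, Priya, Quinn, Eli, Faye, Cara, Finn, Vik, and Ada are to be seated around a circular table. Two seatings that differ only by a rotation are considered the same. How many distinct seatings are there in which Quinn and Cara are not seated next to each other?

30240

Without the restriction there are (8)! = 40320 seatings.
Those with Quinn next to Cara: fuse the pair into one unit and seat 8 units around a circle — 2·(7)! = 10080.
Subtracting, 40320 − 10080 = 30240.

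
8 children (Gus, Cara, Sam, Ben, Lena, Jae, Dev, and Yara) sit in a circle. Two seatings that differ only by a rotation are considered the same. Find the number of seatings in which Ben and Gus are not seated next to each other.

3600

Without the restriction there are (7)! = 5040 seatings.
Seatings with Ben beside Gus: treat them as a block with 2 internal orders, giving 2 × (6)! = 1440.
Subtracting, 5040 − 1440 = 3600.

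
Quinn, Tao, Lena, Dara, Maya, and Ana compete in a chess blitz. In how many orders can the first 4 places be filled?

360

This is an ordered selection of 4 from 6: P(6,4).
That gives 6 × 5 × 4 × 3 = 360.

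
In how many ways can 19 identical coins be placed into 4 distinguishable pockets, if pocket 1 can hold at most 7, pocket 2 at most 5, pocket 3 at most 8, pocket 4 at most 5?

Ignoring the caps, the number of non-negative solutions to x_1+…+x_4 = 19 is C(22,3) = 1540.
Subtract solutions that violate a single cap (substitute x_i' = x_i − (cap_i+1)): x_1 ≥ 8 gives C(14,3) = 364; x_2 ≥ 6 gives C(16,3) = 560; x_3 ≥ 9 gives C(13,3) = 286; x_4 ≥ 6 gives C(16,3) = 560. Together 1770.
Add back pairs where two caps are both exceeded: 56 + 10 + 56 + 35 + 120 + 35 = 312.
By inclusion–exclusion the count is 1540 − 1770 + 312 = 82.

82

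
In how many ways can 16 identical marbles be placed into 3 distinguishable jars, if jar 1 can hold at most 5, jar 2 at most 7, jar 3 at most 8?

15

Ignoring the caps, the number of non-negative solutions to x_1+…+x_3 = 16 is C(18,2) = 153.
Subtract solutions that violate a single cap (substitute x_i' = x_i − (cap_i+1)): x_1 ≥ 6 gives C(12,2) = 66; x_2 ≥ 8 gives C(10,2) = 45; x_3 ≥ 9 gives C(9,2) = 36. Together 147.
Add back pairs where two caps are both exceeded: 6 + 3 + 0 = 9.
By inclusion–exclusion the count is 153 − 147 + 9 = 15.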